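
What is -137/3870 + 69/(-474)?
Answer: -27664/152865 ≈ -0.18097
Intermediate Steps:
-137/3870 + 69/(-474) = -137*1/3870 + 69*(-1/474) = -137/3870 - 23/158 = -27664/152865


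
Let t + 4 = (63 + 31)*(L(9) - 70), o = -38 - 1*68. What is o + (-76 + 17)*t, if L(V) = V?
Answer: 338436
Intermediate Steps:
o = -106 (o = -38 - 68 = -106)
t = -5738 (t = -4 + (63 + 31)*(9 - 70) = -4 + 94*(-61) = -4 - 5734 = -5738)
o + (-76 + 17)*t = -106 + (-76 + 17)*(-5738) = -106 - 59*(-5738) = -106 + 338542 = 338436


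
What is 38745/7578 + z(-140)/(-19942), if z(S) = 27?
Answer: 21456894/4197791 ≈ 5.1115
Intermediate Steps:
38745/7578 + z(-140)/(-19942) = 38745/7578 + 27/(-19942) = 38745*(1/7578) + 27*(-1/19942) = 4305/842 - 27/19942 = 21456894/4197791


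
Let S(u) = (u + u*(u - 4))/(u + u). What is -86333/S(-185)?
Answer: 86333/94 ≈ 918.44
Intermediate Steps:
S(u) = (u + u*(-4 + u))/(2*u) (S(u) = (u + u*(-4 + u))/((2*u)) = (u + u*(-4 + u))*(1/(2*u)) = (u + u*(-4 + u))/(2*u))
-86333/S(-185) = -86333/(-3/2 + (1/2)*(-185)) = -86333/(-3/2 - 185/2) = -86333/(-94) = -86333*(-1/94) = 86333/94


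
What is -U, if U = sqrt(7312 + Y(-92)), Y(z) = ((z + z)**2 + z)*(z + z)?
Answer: -4*I*sqrt(387829) ≈ -2491.0*I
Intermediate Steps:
Y(z) = 2*z*(z + 4*z**2) (Y(z) = ((2*z)**2 + z)*(2*z) = (4*z**2 + z)*(2*z) = (z + 4*z**2)*(2*z) = 2*z*(z + 4*z**2))
U = 4*I*sqrt(387829) (U = sqrt(7312 + (-92)**2*(2 + 8*(-92))) = sqrt(7312 + 8464*(2 - 736)) = sqrt(7312 + 8464*(-734)) = sqrt(7312 - 6212576) = sqrt(-6205264) = 4*I*sqrt(387829) ≈ 2491.0*I)
-U = -4*I*sqrt(387829)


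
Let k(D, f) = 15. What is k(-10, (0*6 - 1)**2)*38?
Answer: 570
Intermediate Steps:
k(-10, (0*6 - 1)**2)*38 = 15*38 = 570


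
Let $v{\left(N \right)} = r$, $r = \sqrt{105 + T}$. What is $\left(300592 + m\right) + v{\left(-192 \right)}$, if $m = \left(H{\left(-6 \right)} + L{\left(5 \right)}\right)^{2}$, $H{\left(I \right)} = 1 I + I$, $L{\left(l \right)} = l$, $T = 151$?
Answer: $300657$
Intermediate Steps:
$r = 16$ ($r = \sqrt{105 + 151} = \sqrt{256} = 16$)
$v{\left(N \right)} = 16$
$H{\left(I \right)} = 2 I$ ($H{\left(I \right)} = I + I = 2 I$)
$m = 49$ ($m = \left(2 \left(-6\right) + 5\right)^{2} = \left(-12 + 5\right)^{2} = \left(-7\right)^{2} = 49$)
$\left(300592 + m\right) + v{\left(-192 \right)} = \left(300592 + 49\right) + 16 = 300641 + 16 = 300657$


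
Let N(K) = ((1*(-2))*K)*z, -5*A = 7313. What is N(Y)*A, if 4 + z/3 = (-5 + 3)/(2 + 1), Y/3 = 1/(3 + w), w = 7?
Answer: -307146/25 ≈ -12286.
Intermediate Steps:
A = -7313/5 (A = -1/5*7313 = -7313/5 ≈ -1462.6)
Y = 3/10 (Y = 3/(3 + 7) = 3/10 ≈ 0.30000)
z = -14 (z = -12 + 3*((-5 + 3)/(2 + 1)) = -12 + 3*(-2/3) = -12 - 2 = -14)
N(K) = 28*K (N(K) = ((1*(-2))*K)*(-14) = -2*K*(-14) = 28*K)
N(Y)*A = (28*(3/10))*(-7313/5) = (42/5)*(-7313/5) = -307146/25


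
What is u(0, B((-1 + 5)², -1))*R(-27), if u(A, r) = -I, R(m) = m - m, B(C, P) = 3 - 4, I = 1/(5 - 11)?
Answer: 0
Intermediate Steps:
I = -⅙ (I = 1/(-6) = -⅙ ≈ -0.16667)
B(C, P) = -1
R(m) = 0
u(A, r) = ⅙ (u(A, r) = -1*(-⅙) = ⅙)
u(0, B((-1 + 5)², -1))*R(-27) = (⅙)*0 = 0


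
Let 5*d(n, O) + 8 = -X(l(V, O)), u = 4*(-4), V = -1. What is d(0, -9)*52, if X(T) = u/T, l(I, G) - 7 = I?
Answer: -832/15 ≈ -55.467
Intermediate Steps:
u = -16
l(I, G) = 7 + I
X(T) = -16/T
d(n, O) = -16/15 (d(n, O) = -8/5 + (-(-16)/(7 - 1))/5 = -8/5 + (-(-16)/6)/5 = -8/5 + (-1*(-8/3))/5 = -8/5 + (1/5)*(8/3) = -8/5 + 8/15 = -16/15)
d(0, -9)*52 = -16/15*52 = -832/15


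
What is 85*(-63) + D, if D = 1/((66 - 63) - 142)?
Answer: -744346/139 ≈ -5355.0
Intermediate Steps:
D = -1/139 (D = 1/(3 - 142) = 1/(-139) = -1/139 ≈ -0.0071942)
85*(-63) + D = 85*(-63) - 1/139 = -5355 - 1/139 = -744346/139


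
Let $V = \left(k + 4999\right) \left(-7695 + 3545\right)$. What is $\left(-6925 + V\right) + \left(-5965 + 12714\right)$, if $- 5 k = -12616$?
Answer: $-31217306$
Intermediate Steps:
$k = \frac{12616}{5}$ ($k = \left(- \frac{1}{5}\right) \left(-12616\right) = \frac{12616}{5} \approx 2523.2$)
$V = -31217130$ ($V = \left(\frac{12616}{5} + 4999\right) \left(-7695 + 3545\right) = \frac{37611}{5} \left(-4150\right) = -31217130$)
$\left(-6925 + V\right) + \left(-5965 + 12714\right) = \left(-6925 - 31217130\right) + \left(-5965 + 12714\right) = -31224055 + 6749 = -31217306$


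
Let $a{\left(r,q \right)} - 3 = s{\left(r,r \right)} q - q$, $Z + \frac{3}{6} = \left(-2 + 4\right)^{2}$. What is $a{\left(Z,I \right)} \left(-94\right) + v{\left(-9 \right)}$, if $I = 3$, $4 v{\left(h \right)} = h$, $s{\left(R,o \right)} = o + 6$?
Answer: $- \frac{10725}{4} \approx -2681.3$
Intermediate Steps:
$s{\left(R,o \right)} = 6 + o$
$v{\left(h \right)} = \frac{h}{4}$
$Z = \frac{7}{2}$ ($Z = - \frac{1}{2} + \left(-2 + 4\right)^{2} = - \frac{1}{2} + 2^{2} = - \frac{1}{2} + 4 = \frac{7}{2} \approx 3.5$)
$a{\left(r,q \right)} = 3 - q + q \left(6 + r\right)$ ($a{\left(r,q \right)} = 3 + \left(\left(6 + r\right) q - q\right) = 3 + \left(q \left(6 + r\right) - q\right) = 3 + \left(- q + q \left(6 + r\right)\right) = 3 - q + q \left(6 + r\right)$)
$a{\left(Z,I \right)} \left(-94\right) + v{\left(-9 \right)} = \left(3 - 3 + 3 \left(6 + \frac{7}{2}\right)\right) \left(-94\right) + \frac{1}{4} \left(-9\right) = \left(3 - 3 + 3 \cdot \frac{19}{2}\right) \left(-94\right) - \frac{9}{4} = \left(3 - 3 + \frac{57}{2}\right) \left(-94\right) - \frac{9}{4} = \frac{57}{2} \left(-94\right) - \frac{9}{4} = -2679 - \frac{9}{4} = - \frac{10725}{4}$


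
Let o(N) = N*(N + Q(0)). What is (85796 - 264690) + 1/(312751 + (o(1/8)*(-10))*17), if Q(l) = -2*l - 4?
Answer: -1790848262266/10010667 ≈ -1.7889e+5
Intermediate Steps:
Q(l) = -4 - 2*l
o(N) = N*(-4 + N) (o(N) = N*(N + (-4 - 2*0)) = N*(N + (-4 + 0)) = N*(N - 4) = N*(-4 + N))
(85796 - 264690) + 1/(312751 + (o(1/8)*(-10))*17) = (85796 - 264690) + 1/(312751 + (((-4 + 1/8)/8)*(-10))*17) = -178894 + 1/(312751 + (((-4 + ⅛)/8)*(-10))*17) = -178894 + 1/(312751 + (((⅛)*(-31/8))*(-10))*17) = -178894 + 1/(312751 - 31/64*(-10)*17) = -178894 + 1/(312751 + (155/32)*17) = -178894 + 1/(312751 + 2635/32) = -178894 + 1/(10010667/32) = -178894 + 32/10010667 = -1790848262266/10010667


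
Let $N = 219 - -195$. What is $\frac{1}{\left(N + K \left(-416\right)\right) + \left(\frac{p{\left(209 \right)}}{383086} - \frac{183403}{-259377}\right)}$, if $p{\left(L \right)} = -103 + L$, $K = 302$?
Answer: $- \frac{49681848711}{6221026588586188} \approx -7.9861 \cdot 10^{-6}$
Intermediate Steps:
$N = 414$ ($N = 219 + 195 = 414$)
$\frac{1}{\left(N + K \left(-416\right)\right) + \left(\frac{p{\left(209 \right)}}{383086} - \frac{183403}{-259377}\right)} = \frac{1}{\left(414 + 302 \left(-416\right)\right) + \left(\frac{-103 + 209}{383086} - \frac{183403}{-259377}\right)} = \frac{1}{\left(414 - 125632\right) + \left(106 \cdot \frac{1}{383086} - - \frac{183403}{259377}\right)} = \frac{1}{-125218 + \left(\frac{53}{191543} + \frac{183403}{259377}\right)} = \frac{1}{-125218 + \frac{35143307810}{49681848711}} = \frac{1}{- \frac{6221026588586188}{49681848711}} = - \frac{49681848711}{6221026588586188}$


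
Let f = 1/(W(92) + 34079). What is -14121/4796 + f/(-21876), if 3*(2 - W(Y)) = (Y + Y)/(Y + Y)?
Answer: -24146542865/8201035304 ≈ -2.9443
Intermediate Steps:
W(Y) = 5/3 (W(Y) = 2 - (Y + Y)/(3*(Y + Y)) = 2 - 2*Y/(3*(2*Y)) = 2 - 2*Y*1/(2*Y)/3 = 2 - ⅓*1 = 2 - ⅓ = 5/3)
f = 3/102242 (f = 1/(5/3 + 34079) = 1/(102242/3) = 3/102242 ≈ 2.9342e-5)
-14121/4796 + f/(-21876) = -14121/4796 + (3/102242)/(-21876) = -14121*1/4796 + (3/102242)*(-1/21876) = -14121/4796 - 1/745548664 = -24146542865/8201035304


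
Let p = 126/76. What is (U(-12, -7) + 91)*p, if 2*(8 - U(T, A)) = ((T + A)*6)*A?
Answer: -9450/19 ≈ -497.37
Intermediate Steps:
p = 63/38 (p = 126*(1/76) = 63/38 ≈ 1.6579)
U(T, A) = 8 - A*(6*A + 6*T)/2 (U(T, A) = 8 - (T + A)*6*A/2 = 8 - (A + T)*6*A/2 = 8 - (6*A + 6*T)*A/2 = 8 - A*(6*A + 6*T)/2)
(U(-12, -7) + 91)*p = ((8 - 3*(-7)**2 - 3*(-7)*(-12)) + 91)*(63/38) = ((8 - 3*49 - 252) + 91)*(63/38) = ((8 - 147 - 252) + 91)*(63/38) = (-391 + 91)*(63/38) = -300*63/38 = -9450/19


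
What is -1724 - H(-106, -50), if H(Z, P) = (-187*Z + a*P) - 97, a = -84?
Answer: -25649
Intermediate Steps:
H(Z, P) = -97 - 187*Z - 84*P (H(Z, P) = (-187*Z - 84*P) - 97 = -97 - 187*Z - 84*P)
-1724 - H(-106, -50) = -1724 - (-97 - 187*(-106) - 84*(-50)) = -1724 - (-97 + 19822 + 4200) = -1724 - 1*23925 = -1724 - 23925 = -25649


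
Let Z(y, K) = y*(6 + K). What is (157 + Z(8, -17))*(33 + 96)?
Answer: 8901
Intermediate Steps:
(157 + Z(8, -17))*(33 + 96) = (157 + 8*(6 - 17))*(33 + 96) = (157 + 8*(-11))*129 = (157 - 88)*129 = 69*129 = 8901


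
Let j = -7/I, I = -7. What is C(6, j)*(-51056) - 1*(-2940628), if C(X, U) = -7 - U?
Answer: 3349076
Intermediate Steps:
j = 1 (j = -7/(-7) = -7*(-1/7) = 1)
C(6, j)*(-51056) - 1*(-2940628) = (-7 - 1*1)*(-51056) - 1*(-2940628) = (-7 - 1)*(-51056) + 2940628 = -8*(-51056) + 2940628 = 408448 + 2940628 = 3349076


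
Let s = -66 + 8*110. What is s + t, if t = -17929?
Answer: -17115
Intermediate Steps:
s = 814 (s = -66 + 880 = 814)
s + t = 814 - 17929 = -17115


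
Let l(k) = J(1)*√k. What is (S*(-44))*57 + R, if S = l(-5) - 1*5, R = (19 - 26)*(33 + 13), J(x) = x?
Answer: 12218 - 2508*I*√5 ≈ 12218.0 - 5608.1*I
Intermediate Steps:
l(k) = √k (l(k) = 1*√k = √k)
R = -322 (R = -7*46 = -322)
S = -5 + I*√5 (S = √(-5) - 1*5 = I*√5 - 5 = -5 + I*√5 ≈ -5.0 + 2.2361*I)
(S*(-44))*57 + R = ((-5 + I*√5)*(-44))*57 - 322 = (220 - 44*I*√5)*57 - 322 = (12540 - 2508*I*√5) - 322 = 12218 - 2508*I*√5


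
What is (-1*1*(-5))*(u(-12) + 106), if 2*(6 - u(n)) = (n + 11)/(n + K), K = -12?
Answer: 26875/48 ≈ 559.90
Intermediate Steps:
u(n) = 6 - (11 + n)/(2*(-12 + n)) (u(n) = 6 - (n + 11)/(2*(n - 12)) = 6 - (11 + n)/(2*(-12 + n)))
(-1*1*(-5))*(u(-12) + 106) = (-1*1*(-5))*((-155 + 11*(-12))/(2*(-12 - 12)) + 106) = (-1*(-5))*((1/2)*(-155 - 132)/(-24) + 106) = 5*((1/2)*(-1/24)*(-287) + 106) = 5*(287/48 + 106) = 5*(5375/48) = 26875/48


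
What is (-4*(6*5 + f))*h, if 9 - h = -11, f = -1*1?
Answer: -2320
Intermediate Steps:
f = -1
h = 20 (h = 9 - 1*(-11) = 9 + 11 = 20)
(-4*(6*5 + f))*h = -4*(6*5 - 1)*20 = -4*(30 - 1)*20 = -4*29*20 = -116*20 = -2320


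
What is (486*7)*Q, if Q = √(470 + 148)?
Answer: 3402*√618 ≈ 84572.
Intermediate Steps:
Q = √618 ≈ 24.860
(486*7)*Q = (486*7)*√618 = 3402*√618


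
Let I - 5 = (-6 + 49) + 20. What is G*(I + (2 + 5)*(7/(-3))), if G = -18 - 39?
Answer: -2945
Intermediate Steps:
I = 68 (I = 5 + ((-6 + 49) + 20) = 5 + (43 + 20) = 5 + 63 = 68)
G = -57
G*(I + (2 + 5)*(7/(-3))) = -57*(68 + (2 + 5)*(7/(-3))) = -57*(68 + 7*(7*(-⅓))) = -57*(68 + 7*(-7/3)) = -57*(68 - 49/3) = -57*155/3 = -2945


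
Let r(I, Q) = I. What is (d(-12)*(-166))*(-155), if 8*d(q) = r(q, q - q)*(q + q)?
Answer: 926280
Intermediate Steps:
d(q) = q²/4 (d(q) = (q*(q + q))/8 = (q*(2*q))/8 = (2*q²)/8 = q²/4)
(d(-12)*(-166))*(-155) = (((¼)*(-12)²)*(-166))*(-155) = (((¼)*144)*(-166))*(-155) = (36*(-166))*(-155) = -5976*(-155) = 926280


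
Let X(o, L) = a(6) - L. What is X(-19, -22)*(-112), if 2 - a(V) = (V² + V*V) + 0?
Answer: 5376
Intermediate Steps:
a(V) = 2 - 2*V² (a(V) = 2 - ((V² + V*V) + 0) = 2 - ((V² + V²) + 0) = 2 - (2*V² + 0) = 2 - 2*V²)
X(o, L) = -70 - L (X(o, L) = (2 - 2*6²) - L = (2 - 2*36) - L = (2 - 72) - L = -70 - L)
X(-19, -22)*(-112) = (-70 - 1*(-22))*(-112) = (-70 + 22)*(-112) = -48*(-112) = 5376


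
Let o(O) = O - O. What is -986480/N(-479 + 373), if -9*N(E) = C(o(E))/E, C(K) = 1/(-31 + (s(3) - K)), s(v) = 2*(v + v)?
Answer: 17880936480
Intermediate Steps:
s(v) = 4*v (s(v) = 2*(2*v) = 4*v)
o(O) = 0
C(K) = 1/(-19 - K) (C(K) = 1/(-31 + (4*3 - K)) = 1/(-31 + (12 - K)) = 1/(-19 - K))
N(E) = 1/(171*E) (N(E) = -(-1/(19 + 0))/(9*E) = -(-1/19)/(9*E) = -(-1*1/19)/(9*E) = -(-1)/(171*E) = 1/(171*E))
-986480/N(-479 + 373) = -986480/(1/(171*(-479 + 373))) = -986480/((1/171)/(-106)) = -986480/((1/171)*(-1/106)) = -986480/(-1/18126) = -986480*(-18126) = 17880936480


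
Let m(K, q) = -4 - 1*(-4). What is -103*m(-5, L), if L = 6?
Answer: 0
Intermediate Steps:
m(K, q) = 0 (m(K, q) = -4 + 4 = 0)
-103*m(-5, L) = -103*0 = 0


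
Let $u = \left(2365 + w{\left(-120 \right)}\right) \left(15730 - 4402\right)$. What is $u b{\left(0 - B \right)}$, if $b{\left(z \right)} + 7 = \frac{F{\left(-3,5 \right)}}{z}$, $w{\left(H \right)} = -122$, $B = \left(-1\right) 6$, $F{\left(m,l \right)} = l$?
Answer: $-156687008$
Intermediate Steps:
$B = -6$
$b{\left(z \right)} = -7 + \frac{5}{z}$
$u = 25408704$ ($u = \left(2365 - 122\right) \left(15730 - 4402\right) = 2243 \cdot 11328 = 25408704$)
$u b{\left(0 - B \right)} = 25408704 \left(-7 + \frac{5}{0 - -6}\right) = 25408704 \left(-7 + \frac{5}{0 + 6}\right) = 25408704 \left(-7 + \frac{5}{6}\right) = 25408704 \left(- \frac{37}{6}\right) = -156687008$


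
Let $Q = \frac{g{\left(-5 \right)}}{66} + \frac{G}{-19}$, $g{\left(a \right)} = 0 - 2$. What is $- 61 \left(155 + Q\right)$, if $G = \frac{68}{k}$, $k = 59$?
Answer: $- \frac{349563550}{36993} \approx -9449.5$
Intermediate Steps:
$G = \frac{68}{59} \approx 1.1525$
$g{\left(a \right)} = -2$
$Q = - \frac{3365}{36993}$ ($Q = - \frac{2}{66} + \frac{68}{59 \left(-19\right)} = \left(-2\right) \frac{1}{66} + \frac{68}{59} \left(- \frac{1}{19}\right) = - \frac{1}{33} - \frac{68}{1121} = - \frac{3365}{36993} \approx -0.090963$)
$- 61 \left(155 + Q\right) = - 61 \left(155 - \frac{3365}{36993}\right) = \left(-61\right) \frac{5730550}{36993} = - \frac{349563550}{36993}$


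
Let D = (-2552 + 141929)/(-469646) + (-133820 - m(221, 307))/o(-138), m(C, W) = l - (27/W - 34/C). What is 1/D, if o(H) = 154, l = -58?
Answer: -72162751661/62700888121527 ≈ -0.0011509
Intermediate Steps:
m(C, W) = -58 - 27/W + 34/C (m(C, W) = -58 - (27/W - 34/C) = -58 - (-34/C + 27/W) = -58 + (-27/W + 34/C) = -58 - 27/W + 34/C)
D = -62700888121527/72162751661 (D = (-2552 + 141929)/(-469646) + (-133820 - (-58 - 27/307 + 34/221))/154 = 139377*(-1/469646) + (-133820 - (-58 - 27*1/307 + 34*(1/221)))*(1/154) = -139377/469646 + (-133820 - (-58 - 27/307 + 2/13))*(1/154) = -139377/469646 + (-133820 - 1*(-231215/3991))*(1/154) = -139377/469646 + (-133820 + 231215/3991)*(1/154) = -139377/469646 - 533844405/3991*1/154 = -139377/469646 - 533844405/614614 = -62700888121527/72162751661 ≈ -868.88)
1/D = 1/(-62700888121527/72162751661) = -72162751661/62700888121527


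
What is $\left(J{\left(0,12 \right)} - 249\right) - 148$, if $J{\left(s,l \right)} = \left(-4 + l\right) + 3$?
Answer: $-386$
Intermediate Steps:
$J{\left(s,l \right)} = -1 + l$
$\left(J{\left(0,12 \right)} - 249\right) - 148 = \left(\left(-1 + 12\right) - 249\right) - 148 = \left(11 - 249\right) - 148 = -238 - 148 = -386$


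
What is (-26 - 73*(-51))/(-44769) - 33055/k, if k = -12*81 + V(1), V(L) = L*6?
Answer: 164029777/4805206 ≈ 34.136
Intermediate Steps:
V(L) = 6*L
k = -966 (k = -12*81 + 6*1 = -972 + 6 = -966)
(-26 - 73*(-51))/(-44769) - 33055/k = (-26 - 73*(-51))/(-44769) - 33055/(-966) = (-26 + 3723)*(-1/44769) - 33055*(-1/966) = 3697*(-1/44769) + 33055/966 = -3697/44769 + 33055/966 = 164029777/4805206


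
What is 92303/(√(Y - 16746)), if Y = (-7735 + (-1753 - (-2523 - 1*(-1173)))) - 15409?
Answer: -92303*I*√37/1221 ≈ -459.83*I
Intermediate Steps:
Y = -23547 (Y = (-7735 + (-1753 - (-2523 + 1173))) - 15409 = (-7735 + (-1753 - 1*(-1350))) - 15409 = (-7735 + (-1753 + 1350)) - 15409 = (-7735 - 403) - 15409 = -8138 - 15409 = -23547)
92303/(√(Y - 16746)) = 92303/(√(-23547 - 16746)) = 92303/(√(-40293)) = 92303/((33*I*√37)) = 92303*(-I*√37/1221) = -92303*I*√37/1221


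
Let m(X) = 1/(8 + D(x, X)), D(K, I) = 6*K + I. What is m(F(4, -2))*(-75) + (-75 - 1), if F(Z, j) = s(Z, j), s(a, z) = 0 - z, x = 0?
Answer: -167/2 ≈ -83.500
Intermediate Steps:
s(a, z) = -z
D(K, I) = I + 6*K
F(Z, j) = -j
m(X) = 1/(8 + X) (m(X) = 1/(8 + (X + 6*0)) = 1/(8 + (X + 0)) = 1/(8 + X))
m(F(4, -2))*(-75) + (-75 - 1) = -75/(8 - 1*(-2)) + (-75 - 1) = -75/(8 + 2) - 76 = -75/10 - 76 = (⅒)*(-75) - 76 = -15/2 - 76 = -167/2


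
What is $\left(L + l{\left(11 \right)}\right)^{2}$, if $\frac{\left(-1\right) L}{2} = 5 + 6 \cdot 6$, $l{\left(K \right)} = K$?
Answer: $5041$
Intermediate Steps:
$L = -82$ ($L = - 2 \left(5 + 6 \cdot 6\right) = - 2 \left(5 + 36\right) = \left(-2\right) 41 = -82$)
$\left(L + l{\left(11 \right)}\right)^{2} = \left(-82 + 11\right)^{2} = \left(-71\right)^{2} = 5041$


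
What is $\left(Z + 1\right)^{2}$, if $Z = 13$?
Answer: $196$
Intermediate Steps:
$\left(Z + 1\right)^{2} = \left(13 + 1\right)^{2} = 14^{2} = 196$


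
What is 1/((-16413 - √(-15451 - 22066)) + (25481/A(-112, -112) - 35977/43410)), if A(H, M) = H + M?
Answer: -390683410308518880/6457939419806092393921 + 23638266086400*I*√37517/6457939419806092393921 ≈ -6.0497e-5 + 7.0898e-7*I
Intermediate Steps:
1/((-16413 - √(-15451 - 22066)) + (25481/A(-112, -112) - 35977/43410)) = 1/((-16413 - √(-15451 - 22066)) + (25481/(-112 - 112) - 35977/43410)) = 1/((-16413 - √(-37517)) + (25481/(-224) - 35977*1/43410)) = 1/((-16413 - I*√37517) + (25481*(-1/224) - 35977/43410)) = 1/((-16413 - I*√37517) + (-25481/224 - 35977/43410)) = 1/((-16413 - I*√37517) - 557094529/4861920) = 1/(-80355787489/4861920 - I*√37517)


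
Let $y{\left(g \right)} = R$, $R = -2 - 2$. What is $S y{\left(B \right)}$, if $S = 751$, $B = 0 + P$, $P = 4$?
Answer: $-3004$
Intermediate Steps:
$B = 4$ ($B = 0 + 4 = 4$)
$R = -4$
$y{\left(g \right)} = -4$
$S y{\left(B \right)} = 751 \left(-4\right) = -3004$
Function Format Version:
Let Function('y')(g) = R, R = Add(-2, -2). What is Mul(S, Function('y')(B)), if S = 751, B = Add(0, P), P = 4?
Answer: -3004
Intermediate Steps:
B = 4 (B = Add(0, 4) = 4)
R = -4
Function('y')(g) = -4
Mul(S, Function('y')(B)) = Mul(751, -4) = -3004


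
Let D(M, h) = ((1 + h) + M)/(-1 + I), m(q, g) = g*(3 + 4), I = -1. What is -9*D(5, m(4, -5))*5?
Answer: -1305/2 ≈ -652.50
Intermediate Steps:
m(q, g) = 7*g (m(q, g) = g*7 = 7*g)
D(M, h) = -½ - M/2 - h/2 (D(M, h) = ((1 + h) + M)/(-1 - 1) = (1 + M + h)/(-2) = (1 + M + h)*(-½) = -½ - M/2 - h/2)
-9*D(5, m(4, -5))*5 = -9*(-½ - ½*5 - 7*(-5)/2)*5 = -9*(-½ - 5/2 - ½*(-35))*5 = -9*(-½ - 5/2 + 35/2)*5 = -9*29/2*5 = -261/2*5 = -1305/2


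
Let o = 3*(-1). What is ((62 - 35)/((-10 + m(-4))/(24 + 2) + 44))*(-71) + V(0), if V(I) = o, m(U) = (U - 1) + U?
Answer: -5913/125 ≈ -47.304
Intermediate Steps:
m(U) = -1 + 2*U (m(U) = (-1 + U) + U = -1 + 2*U)
o = -3
V(I) = -3
((62 - 35)/((-10 + m(-4))/(24 + 2) + 44))*(-71) + V(0) = ((62 - 35)/((-10 + (-1 + 2*(-4)))/(24 + 2) + 44))*(-71) - 3 = (27/((-10 + (-1 - 8))/26 + 44))*(-71) - 3 = (27/((-10 - 9)*(1/26) + 44))*(-71) - 3 = (27/(-19*1/26 + 44))*(-71) - 3 = (27/(-19/26 + 44))*(-71) - 3 = (27/(1125/26))*(-71) - 3 = (27*(26/1125))*(-71) - 3 = (78/125)*(-71) - 3 = -5538/125 - 3 = -5913/125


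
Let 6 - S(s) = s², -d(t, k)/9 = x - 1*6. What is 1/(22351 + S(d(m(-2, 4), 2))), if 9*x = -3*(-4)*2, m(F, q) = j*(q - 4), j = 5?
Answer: 1/21457 ≈ 4.6605e-5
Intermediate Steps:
m(F, q) = -20 + 5*q (m(F, q) = 5*(q - 4) = 5*(-4 + q) = -20 + 5*q)
x = 8/3 (x = (-3*(-4)*2)/9 = (12*2)/9 = (⅑)*24 = 8/3 ≈ 2.6667)
d(t, k) = 30 (d(t, k) = -9*(8/3 - 1*6) = -9*(8/3 - 6) = -9*(-10/3) = 30)
S(s) = 6 - s²
1/(22351 + S(d(m(-2, 4), 2))) = 1/(22351 + (6 - 1*30²)) = 1/(22351 + (6 - 1*900)) = 1/(22351 + (6 - 900)) = 1/(22351 - 894) = 1/21457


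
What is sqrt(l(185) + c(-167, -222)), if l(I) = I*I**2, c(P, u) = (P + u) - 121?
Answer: sqrt(6331115) ≈ 2516.2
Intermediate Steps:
c(P, u) = -121 + P + u
l(I) = I**3
sqrt(l(185) + c(-167, -222)) = sqrt(185**3 + (-121 - 167 - 222)) = sqrt(6331625 - 510) = sqrt(6331115)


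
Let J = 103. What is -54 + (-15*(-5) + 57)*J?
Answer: 13542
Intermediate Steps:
-54 + (-15*(-5) + 57)*J = -54 + (-15*(-5) + 57)*103 = -54 + (75 + 57)*103 = -54 + 132*103 = -54 + 13596 = 13542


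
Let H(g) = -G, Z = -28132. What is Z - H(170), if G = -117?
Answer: -28249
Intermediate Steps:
H(g) = 117 (H(g) = -1*(-117) = 117)
Z - H(170) = -28132 - 1*117 = -28132 - 117 = -28249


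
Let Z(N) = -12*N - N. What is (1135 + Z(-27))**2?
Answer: 2208196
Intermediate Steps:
Z(N) = -13*N
(1135 + Z(-27))**2 = (1135 - 13*(-27))**2 = (1135 + 351)**2 = 1486**2 = 2208196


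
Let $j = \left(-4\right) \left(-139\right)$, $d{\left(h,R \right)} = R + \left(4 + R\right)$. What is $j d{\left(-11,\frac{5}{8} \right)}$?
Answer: $2919$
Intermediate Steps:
$d{\left(h,R \right)} = 4 + 2 R$
$j = 556$
$j d{\left(-11,\frac{5}{8} \right)} = 556 \left(4 + 2 \cdot \frac{5}{8}\right) = 556 \left(4 + \frac{5}{4}\right) = 556 \cdot \frac{21}{4} = 2919$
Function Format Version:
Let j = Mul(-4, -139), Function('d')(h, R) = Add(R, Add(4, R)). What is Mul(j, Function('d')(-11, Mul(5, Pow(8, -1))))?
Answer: 2919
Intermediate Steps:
Function('d')(h, R) = Add(4, Mul(2, R))
j = 556
Mul(j, Function('d')(-11, Mul(5, Pow(8, -1)))) = Mul(556, Add(4, Mul(2, Mul(5, Pow(8, -1))))) = Mul(556, Add(4, Mul(2, Mul(5, Rational(1, 8))))) = Mul(556, Add(4, Mul(2, Rational(5, 8)))) = Mul(556, Add(4, Rational(5, 4))) = Mul(556, Rational(21, 4)) = 2919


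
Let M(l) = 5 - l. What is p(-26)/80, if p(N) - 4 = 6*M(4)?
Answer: 1/8 ≈ 0.12500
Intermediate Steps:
p(N) = 10 (p(N) = 4 + 6*(5 - 1*4) = 4 + 6*(5 - 4) = 4 + 6*1 = 4 + 6 = 10)
p(-26)/80 = 10/80 = 10*(1/80) = 1/8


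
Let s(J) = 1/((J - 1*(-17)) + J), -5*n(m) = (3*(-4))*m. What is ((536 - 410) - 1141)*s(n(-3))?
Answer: -5075/13 ≈ -390.38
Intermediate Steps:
n(m) = 12*m/5 (n(m) = -3*(-4)*m/5 = -(-12)*m/5 = 12*m/5)
s(J) = 1/(17 + 2*J) (s(J) = 1/((J + 17) + J) = 1/((17 + J) + J) = 1/(17 + 2*J))
((536 - 410) - 1141)*s(n(-3)) = ((536 - 410) - 1141)/(17 + 2*((12/5)*(-3))) = (126 - 1141)/(17 + 2*(-36/5)) = -1015/(17 - 72/5) = -1015/13/5 = -1015*5/13 = -5075/13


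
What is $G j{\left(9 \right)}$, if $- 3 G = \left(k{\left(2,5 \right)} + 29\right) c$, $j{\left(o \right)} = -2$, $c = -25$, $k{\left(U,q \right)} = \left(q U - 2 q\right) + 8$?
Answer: $- \frac{1850}{3} \approx -616.67$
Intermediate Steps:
$k{\left(U,q \right)} = 8 - 2 q + U q$ ($k{\left(U,q \right)} = \left(U q - 2 q\right) + 8 = \left(- 2 q + U q\right) + 8 = 8 - 2 q + U q$)
$G = \frac{925}{3}$ ($G = - \frac{\left(\left(8 - 10 + 2 \cdot 5\right) + 29\right) \left(-25\right)}{3} = - \frac{\left(\left(8 - 10 + 10\right) + 29\right) \left(-25\right)}{3} = - \frac{\left(8 + 29\right) \left(-25\right)}{3} = - \frac{37 \left(-25\right)}{3} = \left(- \frac{1}{3}\right) \left(-925\right) = \frac{925}{3} \approx 308.33$)
$G j{\left(9 \right)} = \frac{925}{3} \left(-2\right) = - \frac{1850}{3}$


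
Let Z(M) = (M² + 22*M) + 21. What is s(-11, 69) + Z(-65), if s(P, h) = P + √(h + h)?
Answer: 2805 + √138 ≈ 2816.7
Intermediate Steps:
Z(M) = 21 + M² + 22*M
s(P, h) = P + √2*√h (s(P, h) = P + √(2*h) = P + √2*√h)
s(-11, 69) + Z(-65) = (-11 + √2*√69) + (21 + (-65)² + 22*(-65)) = (-11 + √138) + (21 + 4225 - 1430) = (-11 + √138) + 2816 = 2805 + √138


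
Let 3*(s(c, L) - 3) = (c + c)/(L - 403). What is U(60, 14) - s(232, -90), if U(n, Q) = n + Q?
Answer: 3637/51 ≈ 71.314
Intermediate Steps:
s(c, L) = 3 + 2*c/(3*(-403 + L)) (s(c, L) = 3 + ((c + c)/(L - 403))/3 = 3 + ((2*c)/(-403 + L))/3 = 3 + (2*c/(-403 + L))/3 = 3 + 2*c/(3*(-403 + L)))
U(n, Q) = Q + n
U(60, 14) - s(232, -90) = (14 + 60) - (-3627 + 2*232 + 9*(-90))/(3*(-403 - 90)) = 74 - (-3627 + 464 - 810)/(3*(-493)) = 74 - (-1)*(-3973)/(3*493) = 74 - 1*137/51 = 74 - 137/51 = 3637/51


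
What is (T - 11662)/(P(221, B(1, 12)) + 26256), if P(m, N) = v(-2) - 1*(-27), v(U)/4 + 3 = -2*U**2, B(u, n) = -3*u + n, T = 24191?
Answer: 12529/26239 ≈ 0.47750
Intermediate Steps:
B(u, n) = n - 3*u
v(U) = -12 - 8*U**2 (v(U) = -12 + 4*(-2*U**2) = -12 - 8*U**2)
P(m, N) = -17 (P(m, N) = (-12 - 8*(-2)**2) - 1*(-27) = (-12 - 8*4) + 27 = (-12 - 32) + 27 = -44 + 27 = -17)
(T - 11662)/(P(221, B(1, 12)) + 26256) = (24191 - 11662)/(-17 + 26256) = 12529/26239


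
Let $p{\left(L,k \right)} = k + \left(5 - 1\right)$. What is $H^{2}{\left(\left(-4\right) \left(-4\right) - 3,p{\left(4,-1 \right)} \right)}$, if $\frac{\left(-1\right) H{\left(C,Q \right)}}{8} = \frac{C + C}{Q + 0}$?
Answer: $\frac{43264}{9} \approx 4807.1$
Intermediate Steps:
$p{\left(L,k \right)} = 4 + k$ ($p{\left(L,k \right)} = k + 4 = 4 + k$)
$H{\left(C,Q \right)} = - \frac{16 C}{Q}$ ($H{\left(C,Q \right)} = - 8 \frac{C + C}{Q + 0} = - 8 \frac{2 C}{Q} = - \frac{16 C}{Q}$)
$H^{2}{\left(\left(-4\right) \left(-4\right) - 3,p{\left(4,-1 \right)} \right)} = \left(- \frac{16 \left(\left(-4\right) \left(-4\right) - 3\right)}{4 - 1}\right)^{2} = \left(- \frac{16 \left(16 - 3\right)}{3}\right)^{2} = \left(\left(-16\right) 13 \cdot \frac{1}{3}\right)^{2} = \left(- \frac{208}{3}\right)^{2} = \frac{43264}{9}$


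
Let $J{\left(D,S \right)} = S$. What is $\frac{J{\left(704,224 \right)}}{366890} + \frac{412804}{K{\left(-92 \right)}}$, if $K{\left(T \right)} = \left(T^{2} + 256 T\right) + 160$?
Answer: $- \frac{18931289461}{684616740} \approx -27.652$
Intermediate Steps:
$K{\left(T \right)} = 160 + T^{2} + 256 T$
$\frac{J{\left(704,224 \right)}}{366890} + \frac{412804}{K{\left(-92 \right)}} = \frac{224}{366890} + \frac{412804}{160 + \left(-92\right)^{2} + 256 \left(-92\right)} = 224 \cdot \frac{1}{366890} + \frac{412804}{160 + 8464 - 23552} = \frac{112}{183445} + \frac{412804}{-14928} = \frac{112}{183445} + 412804 \left(- \frac{1}{14928}\right) = \frac{112}{183445} - \frac{103201}{3732} = - \frac{18931289461}{684616740}$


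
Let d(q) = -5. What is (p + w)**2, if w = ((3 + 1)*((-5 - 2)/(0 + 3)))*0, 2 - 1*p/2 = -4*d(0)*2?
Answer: 5776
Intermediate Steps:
p = -76 (p = 4 - 2*(-4*(-5))*2 = 4 - 40*2 = 4 - 2*40 = 4 - 80 = -76)
w = 0 (w = (4*(-7/3))*0 = -28/3*0 = 0)
(p + w)**2 = (-76 + 0)**2 = (-76)**2 = 5776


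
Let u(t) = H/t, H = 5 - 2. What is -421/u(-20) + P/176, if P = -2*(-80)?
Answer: 92650/33 ≈ 2807.6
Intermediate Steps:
H = 3
u(t) = 3/t
P = 160
-421/u(-20) + P/176 = -421/(3/(-20)) + 160/176 = -421/(3*(-1/20)) + 160*(1/176) = -421/(-3/20) + 10/11 = -421*(-20/3) + 10/11 = 8420/3 + 10/11 = 92650/33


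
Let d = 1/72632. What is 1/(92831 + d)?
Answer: 72632/6742501193 ≈ 1.0772e-5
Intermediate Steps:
d = 1/72632 ≈ 1.3768e-5
1/(92831 + d) = 1/(92831 + 1/72632) = 1/(6742501193/72632) = 72632/6742501193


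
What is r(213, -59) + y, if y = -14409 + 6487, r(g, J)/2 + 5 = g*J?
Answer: -33066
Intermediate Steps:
r(g, J) = -10 + 2*J*g (r(g, J) = -10 + 2*(g*J) = -10 + 2*(J*g) = -10 + 2*J*g)
y = -7922
r(213, -59) + y = (-10 + 2*(-59)*213) - 7922 = (-10 - 25134) - 7922 = -25144 - 7922 = -33066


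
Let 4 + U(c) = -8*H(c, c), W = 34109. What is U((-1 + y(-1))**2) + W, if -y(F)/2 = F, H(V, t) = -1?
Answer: 34113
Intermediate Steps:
y(F) = -2*F
U(c) = 4 (U(c) = -4 - 8*(-1) = -4 + 8 = 4)
U((-1 + y(-1))**2) + W = 4 + 34109 = 34113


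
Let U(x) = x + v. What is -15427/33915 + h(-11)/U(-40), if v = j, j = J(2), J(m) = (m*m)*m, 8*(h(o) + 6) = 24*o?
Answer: 829021/1085280 ≈ 0.76388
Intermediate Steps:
h(o) = -6 + 3*o (h(o) = -6 + (24*o)/8 = -6 + 3*o)
J(m) = m³ (J(m) = m²*m = m³)
j = 8 (j = 2³ = 8)
v = 8
U(x) = 8 + x (U(x) = x + 8 = 8 + x)
-15427/33915 + h(-11)/U(-40) = -15427/33915 + (-6 + 3*(-11))/(8 - 40) = -15427*1/33915 + (-6 - 33)/(-32) = -15427/33915 - 39*(-1/32) = -15427/33915 + 39/32 = 829021/1085280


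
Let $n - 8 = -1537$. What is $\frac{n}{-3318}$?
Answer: $\frac{1529}{3318} \approx 0.46082$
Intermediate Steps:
$n = -1529$ ($n = 8 - 1537 = -1529$)
$\frac{n}{-3318} = - \frac{1529}{-3318} = \left(-1529\right) \left(- \frac{1}{3318}\right) = \frac{1529}{3318}$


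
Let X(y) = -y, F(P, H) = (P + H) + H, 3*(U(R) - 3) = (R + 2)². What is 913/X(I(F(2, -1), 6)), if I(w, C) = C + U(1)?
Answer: -913/12 ≈ -76.083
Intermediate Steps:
U(R) = 3 + (2 + R)²/3 (U(R) = 3 + (R + 2)²/3 = 3 + (2 + R)²/3)
F(P, H) = P + 2*H (F(P, H) = (H + P) + H = P + 2*H)
I(w, C) = 6 + C (I(w, C) = C + (3 + (2 + 1)²/3) = C + (3 + (⅓)*3²) = C + (3 + (⅓)*9) = C + (3 + 3) = C + 6 = 6 + C)
913/X(I(F(2, -1), 6)) = 913/((-(6 + 6))) = 913/((-1*12)) = 913/(-12) = 913*(-1/12) = -913/12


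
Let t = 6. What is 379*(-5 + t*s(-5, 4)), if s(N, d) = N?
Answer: -13265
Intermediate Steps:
379*(-5 + t*s(-5, 4)) = 379*(-5 + 6*(-5)) = 379*(-5 - 30) = 379*(-35) = -13265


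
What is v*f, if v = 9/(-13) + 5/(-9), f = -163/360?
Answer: 11899/21060 ≈ 0.56500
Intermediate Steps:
f = -163/360 (f = -163*1/360 = -163/360 ≈ -0.45278)
v = -146/117 (v = 9*(-1/13) + 5*(-1/9) = -9/13 - 5/9 = -146/117 ≈ -1.2479)
v*f = -146/117*(-163/360) = 11899/21060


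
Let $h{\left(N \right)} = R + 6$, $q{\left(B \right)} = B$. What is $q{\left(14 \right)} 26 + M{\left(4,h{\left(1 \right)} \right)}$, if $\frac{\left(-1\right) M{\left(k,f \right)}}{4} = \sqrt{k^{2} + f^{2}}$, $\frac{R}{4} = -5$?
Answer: $364 - 8 \sqrt{53} \approx 305.76$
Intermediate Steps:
$R = -20$ ($R = 4 \left(-5\right) = -20$)
$h{\left(N \right)} = -14$ ($h{\left(N \right)} = -20 + 6 = -14$)
$M{\left(k,f \right)} = - 4 \sqrt{f^{2} + k^{2}}$ ($M{\left(k,f \right)} = - 4 \sqrt{k^{2} + f^{2}} = - 4 \sqrt{f^{2} + k^{2}}$)
$q{\left(14 \right)} 26 + M{\left(4,h{\left(1 \right)} \right)} = 14 \cdot 26 - 4 \sqrt{\left(-14\right)^{2} + 4^{2}} = 364 - 4 \sqrt{196 + 16} = 364 - 4 \sqrt{212} = 364 - 4 \cdot 2 \sqrt{53} = 364 - 8 \sqrt{53}$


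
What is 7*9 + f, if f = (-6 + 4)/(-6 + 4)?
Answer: 64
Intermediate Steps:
f = 1 (f = -2/(-2) = -2*(-½) = 1)
7*9 + f = 7*9 + 1 = 63 + 1 = 64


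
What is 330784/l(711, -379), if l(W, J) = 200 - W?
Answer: -330784/511 ≈ -647.33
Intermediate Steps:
330784/l(711, -379) = 330784/(200 - 1*711) = 330784/(200 - 711) = 330784/(-511) = 330784*(-1/511) = -330784/511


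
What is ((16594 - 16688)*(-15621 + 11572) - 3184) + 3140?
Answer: 380562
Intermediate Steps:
((16594 - 16688)*(-15621 + 11572) - 3184) + 3140 = (-94*(-4049) - 3184) + 3140 = (380606 - 3184) + 3140 = 377422 + 3140 = 380562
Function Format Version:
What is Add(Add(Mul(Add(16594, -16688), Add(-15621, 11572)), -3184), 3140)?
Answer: 380562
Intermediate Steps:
Add(Add(Mul(Add(16594, -16688), Add(-15621, 11572)), -3184), 3140) = Add(Add(Mul(-94, -4049), -3184), 3140) = Add(Add(380606, -3184), 3140) = Add(377422, 3140) = 380562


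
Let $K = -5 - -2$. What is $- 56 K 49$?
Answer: $8232$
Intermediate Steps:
$K = -3$ ($K = -5 + 2 = -3$)
$- 56 K 49 = \left(-56\right) \left(-3\right) 49 = 168 \cdot 49 = 8232$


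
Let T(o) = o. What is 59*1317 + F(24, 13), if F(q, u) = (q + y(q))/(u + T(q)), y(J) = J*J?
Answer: 2875611/37 ≈ 77719.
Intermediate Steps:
y(J) = J²
F(q, u) = (q + q²)/(q + u) (F(q, u) = (q + q²)/(u + q) = (q + q²)/(q + u))
59*1317 + F(24, 13) = 59*1317 + 24*(1 + 24)/(24 + 13) = 77703 + 24*25/37 = 77703 + 24*(1/37)*25 = 77703 + 600/37 = 2875611/37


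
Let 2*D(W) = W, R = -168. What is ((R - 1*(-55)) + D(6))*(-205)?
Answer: 22550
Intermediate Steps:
D(W) = W/2
((R - 1*(-55)) + D(6))*(-205) = ((-168 - 1*(-55)) + (½)*6)*(-205) = ((-168 + 55) + 3)*(-205) = (-113 + 3)*(-205) = -110*(-205) = 22550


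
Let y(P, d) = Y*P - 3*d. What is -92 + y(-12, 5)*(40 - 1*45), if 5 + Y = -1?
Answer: -377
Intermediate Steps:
Y = -6 (Y = -5 - 1 = -6)
y(P, d) = -6*P - 3*d
-92 + y(-12, 5)*(40 - 1*45) = -92 + (-6*(-12) - 3*5)*(40 - 1*45) = -92 + (72 - 15)*(40 - 45) = -92 + 57*(-5) = -92 - 285 = -377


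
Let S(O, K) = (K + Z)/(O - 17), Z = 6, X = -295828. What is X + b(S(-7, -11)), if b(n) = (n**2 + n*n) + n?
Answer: -85198379/288 ≈ -2.9583e+5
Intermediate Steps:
S(O, K) = (6 + K)/(-17 + O) (S(O, K) = (K + 6)/(O - 17) = (6 + K)/(-17 + O))
b(n) = n + 2*n**2 (b(n) = (n**2 + n**2) + n = 2*n**2 + n = n + 2*n**2)
X + b(S(-7, -11)) = -295828 + ((6 - 11)/(-17 - 7))*(1 + 2*((6 - 11)/(-17 - 7))) = -295828 + (-5/(-24))*(1 + 2*(-5/(-24))) = -295828 + (-1/24*(-5))*(1 + 2*(-1/24*(-5))) = -295828 + 5*(1 + 2*(5/24))/24 = -295828 + 5*(1 + 5/12)/24 = -295828 + (5/24)*(17/12) = -295828 + 85/288 = -85198379/288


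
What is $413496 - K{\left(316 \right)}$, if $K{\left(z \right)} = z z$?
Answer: $313640$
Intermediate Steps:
$K{\left(z \right)} = z^{2}$
$413496 - K{\left(316 \right)} = 413496 - 316^{2} = 413496 - 99856 = 313640$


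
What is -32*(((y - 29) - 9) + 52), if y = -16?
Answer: 64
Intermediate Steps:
-32*(((y - 29) - 9) + 52) = -32*(((-16 - 29) - 9) + 52) = -32*((-45 - 9) + 52) = -32*(-54 + 52) = -32*(-2) = 64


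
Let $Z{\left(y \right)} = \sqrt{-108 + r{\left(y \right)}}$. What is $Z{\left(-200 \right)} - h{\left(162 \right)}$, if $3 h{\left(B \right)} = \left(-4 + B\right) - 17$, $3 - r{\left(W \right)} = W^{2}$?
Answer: $-47 + i \sqrt{40105} \approx -47.0 + 200.26 i$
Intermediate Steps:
$r{\left(W \right)} = 3 - W^{2}$
$Z{\left(y \right)} = \sqrt{-105 - y^{2}}$ ($Z{\left(y \right)} = \sqrt{-108 - \left(-3 + y^{2}\right)} = \sqrt{-105 - y^{2}}$)
$h{\left(B \right)} = -7 + \frac{B}{3}$ ($h{\left(B \right)} = \frac{\left(-4 + B\right) - 17}{3} = \frac{-21 + B}{3} = -7 + \frac{B}{3}$)
$Z{\left(-200 \right)} - h{\left(162 \right)} = \sqrt{-105 - \left(-200\right)^{2}} - \left(-7 + \frac{1}{3} \cdot 162\right) = \sqrt{-105 - 40000} - \left(-7 + 54\right) = \sqrt{-105 - 40000} - 47 = \sqrt{-40105} - 47 = i \sqrt{40105} - 47 = -47 + i \sqrt{40105}$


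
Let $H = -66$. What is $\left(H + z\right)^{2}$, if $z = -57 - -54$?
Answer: $4761$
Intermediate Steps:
$z = -3$ ($z = -57 + 54 = -3$)
$\left(H + z\right)^{2} = \left(-66 - 3\right)^{2} = \left(-69\right)^{2} = 4761$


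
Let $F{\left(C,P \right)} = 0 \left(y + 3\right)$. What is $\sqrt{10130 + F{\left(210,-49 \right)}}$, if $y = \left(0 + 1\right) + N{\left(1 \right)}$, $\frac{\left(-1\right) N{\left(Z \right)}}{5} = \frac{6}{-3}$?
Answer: $\sqrt{10130} \approx 100.65$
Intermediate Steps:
$N{\left(Z \right)} = 10$ ($N{\left(Z \right)} = - 5 \frac{6}{-3} = - 5 \cdot 6 \left(- \frac{1}{3}\right) = \left(-5\right) \left(-2\right) = 10$)
$y = 11$ ($y = \left(0 + 1\right) + 10 = 1 + 10 = 11$)
$F{\left(C,P \right)} = 0$ ($F{\left(C,P \right)} = 0 \left(11 + 3\right) = 0 \cdot 14 = 0$)
$\sqrt{10130 + F{\left(210,-49 \right)}} = \sqrt{10130 + 0} = \sqrt{10130}$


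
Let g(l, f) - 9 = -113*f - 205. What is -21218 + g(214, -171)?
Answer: -2091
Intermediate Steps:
g(l, f) = -196 - 113*f (g(l, f) = 9 + (-113*f - 205) = 9 + (-205 - 113*f) = -196 - 113*f)
-21218 + g(214, -171) = -21218 + (-196 - 113*(-171)) = -21218 + (-196 + 19323) = -21218 + 19127 = -2091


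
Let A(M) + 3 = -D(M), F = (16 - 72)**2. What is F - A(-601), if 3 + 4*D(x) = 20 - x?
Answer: 6587/2 ≈ 3293.5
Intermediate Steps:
D(x) = 17/4 - x/4 (D(x) = -3/4 + (20 - x)/4 = -3/4 + (5 - x/4) = 17/4 - x/4)
F = 3136 (F = (-56)**2 = 3136)
A(M) = -29/4 + M/4 (A(M) = -3 - (17/4 - M/4) = -3 + (-17/4 + M/4) = -29/4 + M/4)
F - A(-601) = 3136 - (-29/4 + (1/4)*(-601)) = 3136 - (-29/4 - 601/4) = 3136 - 1*(-315/2) = 3136 + 315/2 = 6587/2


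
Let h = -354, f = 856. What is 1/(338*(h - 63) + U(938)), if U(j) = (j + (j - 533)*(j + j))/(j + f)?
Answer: -897/126048203 ≈ -7.1163e-6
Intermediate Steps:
U(j) = (j + 2*j*(-533 + j))/(856 + j) (U(j) = (j + (j - 533)*(j + j))/(j + 856) = (j + (-533 + j)*(2*j))/(856 + j) = (j + 2*j*(-533 + j))/(856 + j))
1/(338*(h - 63) + U(938)) = 1/(338*(-354 - 63) + 938*(-1065 + 2*938)/(856 + 938)) = 1/(338*(-417) + 938*(-1065 + 1876)/1794) = 1/(-140946 + 938*(1/1794)*811) = 1/(-140946 + 380359/897) = 1/(-126048203/897) = -897/126048203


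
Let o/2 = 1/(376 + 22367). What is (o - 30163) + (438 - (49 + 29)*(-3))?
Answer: -670713811/22743 ≈ -29491.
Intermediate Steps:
o = 2/22743 (o = 2/(376 + 22367) = 2/22743 ≈ 8.7939e-5)
(o - 30163) + (438 - (49 + 29)*(-3)) = (2/22743 - 30163) + (438 - (49 + 29)*(-3)) = -685997107/22743 + (438 - 78*(-3)) = -685997107/22743 + (438 - 1*(-234)) = -685997107/22743 + (438 + 234) = -685997107/22743 + 672 = -670713811/22743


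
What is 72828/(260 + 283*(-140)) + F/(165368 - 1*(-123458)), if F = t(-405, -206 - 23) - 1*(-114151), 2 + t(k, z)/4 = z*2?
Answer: -692252457/473674640 ≈ -1.4615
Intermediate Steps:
t(k, z) = -8 + 8*z (t(k, z) = -8 + 4*(z*2) = -8 + 4*(2*z) = -8 + 8*z)
F = 112311 (F = (-8 + 8*(-206 - 23)) - 1*(-114151) = (-8 + 8*(-229)) + 114151 = (-8 - 1832) + 114151 = -1840 + 114151 = 112311)
72828/(260 + 283*(-140)) + F/(165368 - 1*(-123458)) = 72828/(260 + 283*(-140)) + 112311/(165368 - 1*(-123458)) = 72828/(260 - 39620) + 112311/(165368 + 123458) = 72828/(-39360) + 112311/288826 = 72828*(-1/39360) + 112311*(1/288826) = -6069/3280 + 112311/288826 = -692252457/473674640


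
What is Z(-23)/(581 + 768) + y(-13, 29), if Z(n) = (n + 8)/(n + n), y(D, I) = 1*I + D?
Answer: 992879/62054 ≈ 16.000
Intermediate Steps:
y(D, I) = D + I (y(D, I) = I + D = D + I)
Z(n) = (8 + n)/(2*n) (Z(n) = (8 + n)/((2*n)) = (8 + n)*(1/(2*n)) = (8 + n)/(2*n))
Z(-23)/(581 + 768) + y(-13, 29) = ((½)*(8 - 23)/(-23))/(581 + 768) + (-13 + 29) = ((½)*(-1/23)*(-15))/1349 + 16 = (1/1349)*(15/46) + 16 = 15/62054 + 16 = 992879/62054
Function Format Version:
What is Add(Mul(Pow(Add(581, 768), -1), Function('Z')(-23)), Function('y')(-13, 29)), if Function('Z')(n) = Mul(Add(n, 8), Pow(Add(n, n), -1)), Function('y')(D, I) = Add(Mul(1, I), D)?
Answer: Rational(992879, 62054) ≈ 16.000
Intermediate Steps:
Function('y')(D, I) = Add(D, I) (Function('y')(D, I) = Add(I, D) = Add(D, I))
Function('Z')(n) = Mul(Rational(1, 2), Pow(n, -1), Add(8, n)) (Function('Z')(n) = Mul(Add(8, n), Pow(Mul(2, n), -1)) = Mul(Add(8, n), Mul(Rational(1, 2), Pow(n, -1))) = Mul(Rational(1, 2), Pow(n, -1), Add(8, n)))
Add(Mul(Pow(Add(581, 768), -1), Function('Z')(-23)), Function('y')(-13, 29)) = Add(Mul(Pow(Add(581, 768), -1), Mul(Rational(1, 2), Pow(-23, -1), Add(8, -23))), Add(-13, 29)) = Add(Mul(Pow(1349, -1), Mul(Rational(1, 2), Rational(-1, 23), -15)), 16) = Add(Mul(Rational(1, 1349), Rational(15, 46)), 16) = Add(Rational(15, 62054), 16) = Rational(992879, 62054)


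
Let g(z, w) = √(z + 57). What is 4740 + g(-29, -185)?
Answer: 4740 + 2*√7 ≈ 4745.3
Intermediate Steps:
g(z, w) = √(57 + z)
4740 + g(-29, -185) = 4740 + √(57 - 29) = 4740 + √28 = 4740 + 2*√7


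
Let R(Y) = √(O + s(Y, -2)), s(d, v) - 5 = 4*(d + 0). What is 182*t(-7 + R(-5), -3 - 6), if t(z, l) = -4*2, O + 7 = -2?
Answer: -1456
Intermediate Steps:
s(d, v) = 5 + 4*d (s(d, v) = 5 + 4*(d + 0) = 5 + 4*d)
O = -9 (O = -7 - 2 = -9)
R(Y) = √(-4 + 4*Y) (R(Y) = √(-9 + (5 + 4*Y)) = √(-4 + 4*Y))
t(z, l) = -8
182*t(-7 + R(-5), -3 - 6) = 182*(-8) = -1456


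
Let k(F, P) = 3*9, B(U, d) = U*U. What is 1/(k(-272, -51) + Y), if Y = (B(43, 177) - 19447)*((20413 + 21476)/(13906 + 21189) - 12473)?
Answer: 35095/7702611161073 ≈ 4.5562e-9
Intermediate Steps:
B(U, d) = U²
Y = 7702610213508/35095 (Y = (43² - 19447)*((20413 + 21476)/(13906 + 21189) - 12473) = (1849 - 19447)*(41889/35095 - 12473) = -17598*(41889*(1/35095) - 12473) = -17598*(41889/35095 - 12473) = -17598*(-437698046/35095) = 7702610213508/35095 ≈ 2.1948e+8)
k(F, P) = 27
1/(k(-272, -51) + Y) = 1/(27 + 7702610213508/35095) = 1/(7702611161073/35095) = 35095/7702611161073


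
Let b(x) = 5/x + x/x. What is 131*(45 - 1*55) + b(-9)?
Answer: -11786/9 ≈ -1309.6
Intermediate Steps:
b(x) = 1 + 5/x (b(x) = 5/x + 1 = 1 + 5/x)
131*(45 - 1*55) + b(-9) = 131*(45 - 1*55) + (5 - 9)/(-9) = 131*(45 - 55) - ⅑*(-4) = 131*(-10) + 4/9 = -1310 + 4/9 = -11786/9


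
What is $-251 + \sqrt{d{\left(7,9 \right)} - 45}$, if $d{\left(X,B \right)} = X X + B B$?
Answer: $-251 + \sqrt{85} \approx -241.78$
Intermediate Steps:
$d{\left(X,B \right)} = B^{2} + X^{2}$ ($d{\left(X,B \right)} = X^{2} + B^{2} = B^{2} + X^{2}$)
$-251 + \sqrt{d{\left(7,9 \right)} - 45} = -251 + \sqrt{\left(9^{2} + 7^{2}\right) - 45} = -251 + \sqrt{\left(81 + 49\right) - 45} = -251 + \sqrt{130 - 45} = -251 + \sqrt{85}$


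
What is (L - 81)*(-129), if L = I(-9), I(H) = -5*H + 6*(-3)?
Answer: 6966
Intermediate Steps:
I(H) = -18 - 5*H (I(H) = -5*H - 18 = -18 - 5*H)
L = 27 (L = -18 - 5*(-9) = -18 + 45 = 27)
(L - 81)*(-129) = (27 - 81)*(-129) = -54*(-129) = 6966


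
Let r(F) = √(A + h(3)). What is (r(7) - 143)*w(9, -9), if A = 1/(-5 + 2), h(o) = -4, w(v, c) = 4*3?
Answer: -1716 + 4*I*√39 ≈ -1716.0 + 24.98*I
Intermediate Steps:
w(v, c) = 12
A = -⅓ (A = 1/(-3) = -⅓ ≈ -0.33333)
r(F) = I*√39/3 (r(F) = √(-⅓ - 4) = √(-13/3) = I*√39/3)
(r(7) - 143)*w(9, -9) = (I*√39/3 - 143)*12 = (-143 + I*√39/3)*12 = -1716 + 4*I*√39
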